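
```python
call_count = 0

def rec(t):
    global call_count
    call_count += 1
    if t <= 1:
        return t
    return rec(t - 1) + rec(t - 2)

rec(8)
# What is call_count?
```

Calls(t) = 1 + Calls(t-1) + Calls(t-2); Calls(0)=Calls(1)=1. For t=8 this gives 67.

Answer: 67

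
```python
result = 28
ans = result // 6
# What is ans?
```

Trace:
`result = 28` → result = 28
`ans = result // 6` → ans = 4
So ans = 4

Answer: 4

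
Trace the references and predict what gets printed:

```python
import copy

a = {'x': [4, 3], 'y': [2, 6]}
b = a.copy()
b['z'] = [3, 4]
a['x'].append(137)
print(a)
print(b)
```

Key concept: shallow copy of dict with mutable values.
Step by step:
`a = {'x': [4, 3], 'y': [2, 6]}` → a = {'x': [4, 3], 'y': [2, 6]}
`b = a.copy()` → b = {'x': [4, 3], 'y': [2, 6]}
`b['z'] = [3, 4]` → b = {'x': [4, 3], 'y': [2, 6], 'z': [3, 4]}
`a['x'].append(137)` → a = {'x': [4, 3, 137], 'y': [2, 6]}; b = {'x': [4, 3, 137], 'y': [2, 6], 'z': [3, 4]}
`print(a)` → prints {'x': [4, 3, 137], 'y': [2, 6]}
`print(b)` → prints {'x': [4, 3, 137], 'y': [2, 6], 'z': [3, 4]}

Answer:
{'x': [4, 3, 137], 'y': [2, 6]}
{'x': [4, 3, 137], 'y': [2, 6], 'z': [3, 4]}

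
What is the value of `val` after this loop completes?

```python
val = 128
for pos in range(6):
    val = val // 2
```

Halve 6 times: 128 // 2^6 = 2
`val` takes the values: 128 → 64 → 32 → 16 → 8 → 4 → 2

Answer: 2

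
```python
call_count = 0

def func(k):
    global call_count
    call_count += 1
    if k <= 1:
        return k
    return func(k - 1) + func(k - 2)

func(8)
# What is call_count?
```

Calls(k) = 1 + Calls(k-1) + Calls(k-2); Calls(0)=Calls(1)=1. For k=8 this gives 67.

Answer: 67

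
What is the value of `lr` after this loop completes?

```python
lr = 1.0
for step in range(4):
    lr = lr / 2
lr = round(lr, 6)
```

Halving LR 4 times: 1 / 2^4
`lr` takes the values: 1.0 → 0.5 → 0.25 → 0.125 → 0.0625

Answer: 0.0625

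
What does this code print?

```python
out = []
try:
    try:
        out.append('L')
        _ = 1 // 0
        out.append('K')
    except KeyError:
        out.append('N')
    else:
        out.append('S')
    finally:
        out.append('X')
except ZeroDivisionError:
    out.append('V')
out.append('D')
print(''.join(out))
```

Execution trace: 'L' (inner try body) → 'X' (inner finally) → 'V' (outer except ZeroDivisionError) → 'D' (after the try/except). Output: LXVD

Answer: LXVD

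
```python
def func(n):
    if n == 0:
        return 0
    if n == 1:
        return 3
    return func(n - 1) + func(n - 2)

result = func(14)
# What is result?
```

Build up from base cases: func(0)=0, func(1)=3, func(2)=3, func(3)=6, func(4)=9, func(5)=15, func(6)=24, ..., func(14)=1131

Answer: 1131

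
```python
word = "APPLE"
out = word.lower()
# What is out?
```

Trace:
`word = "APPLE"` → word = 'APPLE'
`out = word.lower()` → out = 'apple'
So out = 'apple'

Answer: 'apple'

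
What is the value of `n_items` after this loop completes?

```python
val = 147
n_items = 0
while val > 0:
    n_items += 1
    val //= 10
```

Count digits by repeated division by 10
`n_items` takes the values: 0 → 1 → 2 → 3

Answer: 3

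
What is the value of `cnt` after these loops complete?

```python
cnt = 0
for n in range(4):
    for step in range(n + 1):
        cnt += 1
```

Triangle: 1 + 2 + ... + 4
`cnt` takes the values: 0 → 1 → 2 → 3 → 4 → 5 → 6 → 7 → 8 → 9 → 10

Answer: 10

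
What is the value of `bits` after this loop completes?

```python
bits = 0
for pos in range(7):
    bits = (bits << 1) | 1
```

Build 7 consecutive 1-bits: 0b1111111
`bits` takes the values: 0 → 1 → 3 → 7 → 15 → 31 → 63 → 127

Answer: 127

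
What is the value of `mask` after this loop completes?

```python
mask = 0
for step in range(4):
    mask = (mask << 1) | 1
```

Build 4 consecutive 1-bits: 0b1111
`mask` takes the values: 0 → 1 → 3 → 7 → 15

Answer: 15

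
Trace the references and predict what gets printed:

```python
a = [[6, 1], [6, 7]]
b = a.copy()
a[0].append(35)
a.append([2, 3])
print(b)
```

Key concept: shallow copy with nested lists.
Step by step:
`a = [[6, 1], [6, 7]]` → a = [[6, 1], [6, 7]]
`b = a.copy()` → b = [[6, 1], [6, 7]]
`a[0].append(35)` → a = [[6, 1, 35], [6, 7]]; b = [[6, 1, 35], [6, 7]]
`a.append([2, 3])` → a = [[6, 1, 35], [6, 7], [2, 3]]
`print(b)` → prints [[6, 1, 35], [6, 7]]

Answer: [[6, 1, 35], [6, 7]]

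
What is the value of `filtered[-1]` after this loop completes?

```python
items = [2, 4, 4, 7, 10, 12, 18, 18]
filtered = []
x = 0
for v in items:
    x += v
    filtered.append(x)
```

Cumulative sum ends at 75
`filtered` takes the values: [] → [2] → [2, 6] → [2, 6, 10] → [2, 6, 10, 17] → [2, 6, 10, 17, 27] → [2, 6, 10, 17, 27, 39] → [2, 6, 10, 17, 27, 39, 57] → [2, 6, 10, 17, 27, 39, 57, 75]
So `filtered[-1]` = 75

Answer: 75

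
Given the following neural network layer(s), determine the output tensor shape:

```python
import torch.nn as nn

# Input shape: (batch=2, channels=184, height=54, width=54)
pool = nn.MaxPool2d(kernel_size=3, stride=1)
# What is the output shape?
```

Input: (2, 184, 54, 54) -> Output: (2, 184, 52, 52)

Answer: (2, 184, 52, 52)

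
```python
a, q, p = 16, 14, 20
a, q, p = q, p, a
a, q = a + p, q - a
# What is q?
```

Trace:
`a, q, p = 16, 14, 20` → a = 16; q = 14; p = 20
`a, q, p = q, p, a` → a = 14; q = 20; p = 16
`a, q = a + p, q - a` → a = 30; q = 6
So q = 6

Answer: 6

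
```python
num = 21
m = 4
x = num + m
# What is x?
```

Trace:
`num = 21` → num = 21
`m = 4` → m = 4
`x = num + m` → x = 25
So x = 25

Answer: 25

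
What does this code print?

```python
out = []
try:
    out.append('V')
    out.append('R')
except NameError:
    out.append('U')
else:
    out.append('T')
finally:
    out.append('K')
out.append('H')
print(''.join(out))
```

Execution trace: 'V' (try body) → 'R' (try body, no exception) → 'T' (else) → 'K' (finally) → 'H' (after the try/except). Output: VRTKH

Answer: VRTKH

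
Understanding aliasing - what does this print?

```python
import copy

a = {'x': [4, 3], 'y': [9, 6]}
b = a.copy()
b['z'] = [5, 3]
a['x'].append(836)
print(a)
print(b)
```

Key concept: shallow copy of dict with mutable values.
Step by step:
`a = {'x': [4, 3], 'y': [9, 6]}` → a = {'x': [4, 3], 'y': [9, 6]}
`b = a.copy()` → b = {'x': [4, 3], 'y': [9, 6]}
`b['z'] = [5, 3]` → b = {'x': [4, 3], 'y': [9, 6], 'z': [5, 3]}
`a['x'].append(836)` → a = {'x': [4, 3, 836], 'y': [9, 6]}; b = {'x': [4, 3, 836], 'y': [9, 6], 'z': [5, 3]}
`print(a)` → prints {'x': [4, 3, 836], 'y': [9, 6]}
`print(b)` → prints {'x': [4, 3, 836], 'y': [9, 6], 'z': [5, 3]}

Answer:
{'x': [4, 3, 836], 'y': [9, 6]}
{'x': [4, 3, 836], 'y': [9, 6], 'z': [5, 3]}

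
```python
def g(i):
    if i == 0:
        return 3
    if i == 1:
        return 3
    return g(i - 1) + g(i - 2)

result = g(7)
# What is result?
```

Build up from base cases: g(0)=3, g(1)=3, g(2)=6, g(3)=9, g(4)=15, g(5)=24, g(6)=39, ..., g(7)=63

Answer: 63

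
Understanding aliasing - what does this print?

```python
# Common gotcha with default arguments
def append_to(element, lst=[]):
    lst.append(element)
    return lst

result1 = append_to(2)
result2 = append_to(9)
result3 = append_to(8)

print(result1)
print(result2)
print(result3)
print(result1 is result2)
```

Key concept: mutable default argument gotcha.
Step by step:
`result1 = append_to(2)` → result1 = [2]
`result2 = append_to(9)` → result1 = [2, 9] (same object as result2); result2 = [2, 9] (same object as result1)
`result3 = append_to(8)` → result1 = [2, 9, 8] (same object as result2, result3); result2 = [2, 9, 8] (same object as result1, result3); result3 = [2, 9, 8] (same object as result1, result2)
`print(result1)` → prints [2, 9, 8]
`print(result2)` → prints [2, 9, 8]
`print(result3)` → prints [2, 9, 8]
`print(result1 is result2)` → prints True

Answer:
[2, 9, 8]
[2, 9, 8]
[2, 9, 8]
True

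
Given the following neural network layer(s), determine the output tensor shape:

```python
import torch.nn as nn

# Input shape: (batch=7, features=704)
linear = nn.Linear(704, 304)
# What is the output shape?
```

Input: (7, 704) -> Output: (7, 304)

Answer: (7, 304)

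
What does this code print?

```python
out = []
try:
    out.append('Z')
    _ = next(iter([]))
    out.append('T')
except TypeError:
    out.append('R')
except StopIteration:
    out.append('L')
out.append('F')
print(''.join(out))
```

Execution trace: 'Z' (try body) → 'L' (except StopIteration) → 'F' (after the try/except). Output: ZLF

Answer: ZLF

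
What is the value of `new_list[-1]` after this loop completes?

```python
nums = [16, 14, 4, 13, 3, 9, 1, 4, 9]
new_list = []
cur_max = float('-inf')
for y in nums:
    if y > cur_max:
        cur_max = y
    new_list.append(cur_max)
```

Running max ends at 16
`new_list` takes the values: [] → [16] → [16, 16] → [16, 16, 16] → [16, 16, 16, 16] → [16, 16, 16, 16, 16] → [16, 16, 16, 16, 16, 16] → [16, 16, 16, 16, 16, 16, 16] → [16, 16, 16, 16, 16, 16, 16, 16] → [16, 16, 16, 16, 16, 16, 16, 16, 16]
So `new_list[-1]` = 16

Answer: 16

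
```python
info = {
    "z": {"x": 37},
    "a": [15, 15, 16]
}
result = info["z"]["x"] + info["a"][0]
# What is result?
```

Trace:
`info = { ...` → info = {'z': {'x': 37}, 'a': [15, 15, 16]}
`result = info["z"]["x"] + info["a"][0]` → result = 52
So result = 52

Answer: 52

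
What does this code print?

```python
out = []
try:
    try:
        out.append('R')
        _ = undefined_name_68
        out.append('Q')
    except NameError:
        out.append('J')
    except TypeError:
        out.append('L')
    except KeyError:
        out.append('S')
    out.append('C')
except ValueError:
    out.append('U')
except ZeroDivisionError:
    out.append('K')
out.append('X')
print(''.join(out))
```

Execution trace: 'R' (inner try body) → 'J' (inner except NameError) → 'C' (try body, no exception) → 'X' (after the try/except). Output: RJCX

Answer: RJCX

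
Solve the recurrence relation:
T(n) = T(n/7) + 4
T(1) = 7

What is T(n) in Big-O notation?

Each step divides n by 7 and adds 4. After log_7(n) steps we reach T(1)=7. So T(n) = 4·log_7(n) + 7 = O(log n).

Answer: O(log n)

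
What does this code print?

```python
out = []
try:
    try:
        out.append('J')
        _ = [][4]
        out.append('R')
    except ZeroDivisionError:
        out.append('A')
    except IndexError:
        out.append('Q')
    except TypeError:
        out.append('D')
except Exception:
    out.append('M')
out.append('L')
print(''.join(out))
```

Execution trace: 'J' (inner try body) → 'Q' (inner except IndexError) → 'L' (after the try/except). Output: JQL

Answer: JQL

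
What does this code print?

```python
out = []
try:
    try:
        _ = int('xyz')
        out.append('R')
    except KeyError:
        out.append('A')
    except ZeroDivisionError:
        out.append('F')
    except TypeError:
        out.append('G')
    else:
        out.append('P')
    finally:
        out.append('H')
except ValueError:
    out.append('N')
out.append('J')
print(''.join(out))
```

Execution trace: 'H' (finally) → 'N' (outer except ValueError) → 'J' (after the try/except). Output: HNJ

Answer: HNJ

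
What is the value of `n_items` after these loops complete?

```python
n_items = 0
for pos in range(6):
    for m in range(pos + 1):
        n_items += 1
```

Triangle: 1 + 2 + ... + 6
`n_items` takes the values: 0 → 1 → 2 → 3 → 4 → 5 → 6 → 7 → 8 → 9 → 10 → 11 → 12 → 13 → 14 → 15 → 16 → 17 → 18 → 19 → 20 → 21

Answer: 21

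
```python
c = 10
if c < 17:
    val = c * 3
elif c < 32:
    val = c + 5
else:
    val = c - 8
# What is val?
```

Trace:
`c = 10` → c = 10
`if c < 17: ...` → c < 17 is True → val = 30
So val = 30

Answer: 30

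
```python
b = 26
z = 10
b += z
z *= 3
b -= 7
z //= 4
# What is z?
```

Trace:
`b = 26` → b = 26
`z = 10` → z = 10
`b += z` → b = 36
`z *= 3` → z = 30
`b -= 7` → b = 29
`z //= 4` → z = 7
So z = 7

Answer: 7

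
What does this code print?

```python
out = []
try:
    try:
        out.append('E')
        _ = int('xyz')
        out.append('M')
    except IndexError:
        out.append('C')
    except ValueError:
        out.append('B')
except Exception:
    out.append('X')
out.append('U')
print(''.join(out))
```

Execution trace: 'E' (inner try body) → 'B' (inner except ValueError) → 'U' (after the try/except). Output: EBU

Answer: EBU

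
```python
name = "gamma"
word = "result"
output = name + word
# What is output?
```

Trace:
`name = "gamma"` → name = 'gamma'
`word = "result"` → word = 'result'
`output = name + word` → output = 'gammaresult'
So output = 'gammaresult'

Answer: 'gammaresult'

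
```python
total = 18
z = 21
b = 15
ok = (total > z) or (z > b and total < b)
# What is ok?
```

Trace:
`total = 18` → total = 18
`z = 21` → z = 21
`b = 15` → b = 15
`ok = (total > z) or (z > b and total < b)` → ok = False
So ok = False

Answer: False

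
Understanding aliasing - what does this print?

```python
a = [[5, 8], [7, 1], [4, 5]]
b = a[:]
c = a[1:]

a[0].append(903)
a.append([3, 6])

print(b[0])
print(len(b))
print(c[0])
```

Key concept: slice with nested mutation.
Step by step:
`a = [[5, 8], [7, 1], [4, 5]]` → a = [[5, 8], [7, 1], [4, 5]]
`b = a[:]` → b = [[5, 8], [7, 1], [4, 5]]
`c = a[1:]` → c = [[7, 1], [4, 5]]
`a[0].append(903)` → a = [[5, 8, 903], [7, 1], [4, 5]]; b = [[5, 8, 903], [7, 1], [4, 5]]
`a.append([3, 6])` → a = [[5, 8, 903], [7, 1], [4, 5], [3, 6]]
`print(b[0])` → prints [5, 8, 903]
`print(len(b))` → prints 3
`print(c[0])` → prints [7, 1]

Answer:
[5, 8, 903]
3
[7, 1]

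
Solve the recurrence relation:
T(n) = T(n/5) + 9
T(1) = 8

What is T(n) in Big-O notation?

Each step divides n by 5 and adds 9. After log_5(n) steps we reach T(1)=8. So T(n) = 9·log_5(n) + 8 = O(log n).

Answer: O(log n)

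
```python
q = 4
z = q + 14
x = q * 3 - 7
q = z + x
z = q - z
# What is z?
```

Trace:
`q = 4` → q = 4
`z = q + 14` → z = 18
`x = q * 3 - 7` → x = 5
`q = z + x` → q = 23
`z = q - z` → z = 5
So z = 5

Answer: 5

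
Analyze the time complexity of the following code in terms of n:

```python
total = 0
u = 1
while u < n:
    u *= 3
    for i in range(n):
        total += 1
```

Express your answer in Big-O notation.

Each loop level contributes: log n × n. Multiplying the contributions gives O(n log n).

Answer: O(n log n)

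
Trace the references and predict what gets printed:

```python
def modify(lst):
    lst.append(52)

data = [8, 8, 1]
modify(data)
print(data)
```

Key concept: function modifies passed list.
Step by step:
`data = [8, 8, 1]` → data = [8, 8, 1]
`modify(data)` → data = [8, 8, 1, 52]
`print(data)` → prints [8, 8, 1, 52]

Answer: [8, 8, 1, 52]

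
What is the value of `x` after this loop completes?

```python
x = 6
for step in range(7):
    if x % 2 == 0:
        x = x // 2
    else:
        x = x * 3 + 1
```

Collatz-style transformation from 6
`x` takes the values: 6 → 3 → 10 → 5 → 16 → 8 → 4 → 2

Answer: 2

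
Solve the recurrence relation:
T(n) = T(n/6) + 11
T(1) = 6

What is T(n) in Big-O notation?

Each step divides n by 6 and adds 11. After log_6(n) steps we reach T(1)=6. So T(n) = 11·log_6(n) + 6 = O(log n).

Answer: O(log n)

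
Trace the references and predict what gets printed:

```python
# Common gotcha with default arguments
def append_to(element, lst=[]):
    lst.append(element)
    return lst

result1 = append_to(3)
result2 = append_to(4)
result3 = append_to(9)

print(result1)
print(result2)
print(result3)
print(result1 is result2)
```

Key concept: mutable default argument gotcha.
Step by step:
`result1 = append_to(3)` → result1 = [3]
`result2 = append_to(4)` → result1 = [3, 4] (same object as result2); result2 = [3, 4] (same object as result1)
`result3 = append_to(9)` → result1 = [3, 4, 9] (same object as result2, result3); result2 = [3, 4, 9] (same object as result1, result3); result3 = [3, 4, 9] (same object as result1, result2)
`print(result1)` → prints [3, 4, 9]
`print(result2)` → prints [3, 4, 9]
`print(result3)` → prints [3, 4, 9]
`print(result1 is result2)` → prints True

Answer:
[3, 4, 9]
[3, 4, 9]
[3, 4, 9]
True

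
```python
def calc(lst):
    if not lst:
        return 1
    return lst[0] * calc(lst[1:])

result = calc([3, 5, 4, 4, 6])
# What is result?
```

Product over [3, 5, 4, 4, 6] = 3 * 5 * 4 * 4 * 6 = 1440

Answer: 1440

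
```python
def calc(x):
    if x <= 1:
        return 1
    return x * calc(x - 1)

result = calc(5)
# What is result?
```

calc(5) = 5 * 4 * 3 * 2 * 1 = 120

Answer: 120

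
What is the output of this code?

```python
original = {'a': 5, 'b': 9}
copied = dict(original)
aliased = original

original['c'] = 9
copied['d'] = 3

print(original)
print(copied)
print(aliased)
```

Key concept: dict() creates copy, assignment creates alias.
Step by step:
`original = {'a': 5, 'b': 9}` → original = {'a': 5, 'b': 9}
`copied = dict(original)` → copied = {'a': 5, 'b': 9}
`aliased = original` → aliased = {'a': 5, 'b': 9} (same object as original)
`original['c'] = 9` → original = {'a': 5, 'b': 9, 'c': 9} (same object as aliased); aliased = {'a': 5, 'b': 9, 'c': 9} (same object as original)
`copied['d'] = 3` → copied = {'a': 5, 'b': 9, 'd': 3}
`print(original)` → prints {'a': 5, 'b': 9, 'c': 9}
`print(copied)` → prints {'a': 5, 'b': 9, 'd': 3}
`print(aliased)` → prints {'a': 5, 'b': 9, 'c': 9}

Answer:
{'a': 5, 'b': 9, 'c': 9}
{'a': 5, 'b': 9, 'd': 3}
{'a': 5, 'b': 9, 'c': 9}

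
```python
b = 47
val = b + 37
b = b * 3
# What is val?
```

Trace:
`b = 47` → b = 47
`val = b + 37` → val = 84
`b = b * 3` → b = 141
So val = 84

Answer: 84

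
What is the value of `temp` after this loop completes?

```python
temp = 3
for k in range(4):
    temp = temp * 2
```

Multiply by 2, 4 times: 3 * 2^4 = 48
`temp` takes the values: 3 → 6 → 12 → 24 → 48

Answer: 48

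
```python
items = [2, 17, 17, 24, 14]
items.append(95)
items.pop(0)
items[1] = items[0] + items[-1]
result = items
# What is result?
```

Trace:
`items = [2, 17, 17, 24, 14]` → items = [2, 17, 17, 24, 14]
`items.append(95)` → items = [2, 17, 17, 24, 14, 95]
`items.pop(0)` → items = [17, 17, 24, 14, 95]
`items[1] = items[0] + items[-1]` → items = [17, 112, 24, 14, 95]
`result = items` → result = [17, 112, 24, 14, 95]
So result = [17, 112, 24, 14, 95]

Answer: [17, 112, 24, 14, 95]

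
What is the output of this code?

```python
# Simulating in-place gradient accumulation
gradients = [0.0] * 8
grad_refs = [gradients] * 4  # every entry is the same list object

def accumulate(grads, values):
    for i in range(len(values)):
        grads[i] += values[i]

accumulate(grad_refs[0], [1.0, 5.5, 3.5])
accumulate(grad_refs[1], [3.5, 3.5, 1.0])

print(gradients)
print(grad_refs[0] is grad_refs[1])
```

Key concept: gradient accumulation aliasing.
Step by step:
`gradients = [0.0] * 8` → gradients = [0.0, 0.0, 0.0, 0.0, 0.0, 0.0, 0.0, 0.0]
`grad_refs = [gradients] * 4` → grad_refs = [[0.0, 0.0, 0.0, 0.0, 0.0, 0.0, 0.0, 0.0], [0.0, 0.0, 0.0, 0.0, 0.0, 0.0, 0.0, 0.0], [0.0, 0.0, 0.0, 0.0, 0.0, 0.0, 0.0, 0.0], [0.0, 0.0, 0.0, 0.0, 0.0, 0.0, 0.0, 0.0]]
`accumulate(grad_refs[0], [1.0, 5.5, 3.5])` → gradients = [1.0, 5.5, 3.5, 0.0, 0.0, 0.0, 0.0, 0.0]; grad_refs = [[1.0, 5.5, 3.5, 0.0, 0.0, 0.0, 0.0, 0.0], [1.0, 5.5, 3.5, 0.0, 0.0, 0.0, 0.0, 0.0], [1.0, 5.5, 3.5, 0.0, 0.0, 0.0, 0.0, 0.0], [1.0, 5.5, 3.5, 0.0, 0.0, 0.0, 0.0, 0.0]]
`accumulate(grad_refs[1], [3.5, 3.5, 1.0])` → gradients = [4.5, 9.0, 4.5, 0.0, 0.0, 0.0, 0.0, 0.0]; grad_refs = [[4.5, 9.0, 4.5, 0.0, 0.0, 0.0, 0.0, 0.0], [4.5, 9.0, 4.5, 0.0, 0.0, 0.0, 0.0, 0.0], [4.5, 9.0, 4.5, 0.0, 0.0, 0.0, 0.0, 0.0], [4.5, 9.0, 4.5, 0.0, 0.0, 0.0, 0.0, 0.0]]
`print(gradients)` → prints [4.5, 9.0, 4.5, 0.0, 0.0, 0.0, 0.0, 0.0]
`print(grad_refs[0] is grad_refs[1])` → prints True

Answer:
[4.5, 9.0, 4.5, 0.0, 0.0, 0.0, 0.0, 0.0]
True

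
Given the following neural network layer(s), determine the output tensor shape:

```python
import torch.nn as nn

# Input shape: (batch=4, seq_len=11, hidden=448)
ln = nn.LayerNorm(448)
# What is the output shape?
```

Input: (4, 11, 448) -> Output: (4, 11, 448)

Answer: (4, 11, 448)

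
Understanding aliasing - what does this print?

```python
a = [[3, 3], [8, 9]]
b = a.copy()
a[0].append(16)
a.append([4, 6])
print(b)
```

Key concept: shallow copy with nested lists.
Step by step:
`a = [[3, 3], [8, 9]]` → a = [[3, 3], [8, 9]]
`b = a.copy()` → b = [[3, 3], [8, 9]]
`a[0].append(16)` → a = [[3, 3, 16], [8, 9]]; b = [[3, 3, 16], [8, 9]]
`a.append([4, 6])` → a = [[3, 3, 16], [8, 9], [4, 6]]
`print(b)` → prints [[3, 3, 16], [8, 9]]

Answer: [[3, 3, 16], [8, 9]]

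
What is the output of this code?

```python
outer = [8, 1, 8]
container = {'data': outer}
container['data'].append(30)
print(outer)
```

Key concept: dict holds reference to list.
Step by step:
`outer = [8, 1, 8]` → outer = [8, 1, 8]
`container = {'data': outer}` → container = {'data': [8, 1, 8]}
`container['data'].append(30)` → outer = [8, 1, 8, 30]; container = {'data': [8, 1, 8, 30]}
`print(outer)` → prints [8, 1, 8, 30]

Answer: [8, 1, 8, 30]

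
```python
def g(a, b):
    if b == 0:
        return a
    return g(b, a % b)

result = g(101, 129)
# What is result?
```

g(101, 129) -> g(129, 101) -> g(101, 28) -> g(28, 17) -> g(17, 11) -> g(11, 6) -> g(6, 5) -> g(5, 1) -> g(1, 0) -> 1

Answer: 1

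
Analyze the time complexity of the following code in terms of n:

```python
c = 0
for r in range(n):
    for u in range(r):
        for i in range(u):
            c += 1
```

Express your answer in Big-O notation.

Each loop level contributes: n × n × n. Multiplying the contributions gives O(n^3).

Answer: O(n^3)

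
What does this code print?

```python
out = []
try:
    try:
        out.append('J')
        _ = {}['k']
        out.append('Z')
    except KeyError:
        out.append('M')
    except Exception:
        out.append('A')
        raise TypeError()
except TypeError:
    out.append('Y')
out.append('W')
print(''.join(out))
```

Execution trace: 'J' (try body) → 'M' (except KeyError) → 'W' (after the try/except). Output: JMW

Answer: JMW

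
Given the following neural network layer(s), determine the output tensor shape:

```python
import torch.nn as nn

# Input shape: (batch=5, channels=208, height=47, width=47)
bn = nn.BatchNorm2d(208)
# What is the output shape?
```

Input: (5, 208, 47, 47) -> Output: (5, 208, 47, 47)

Answer: (5, 208, 47, 47)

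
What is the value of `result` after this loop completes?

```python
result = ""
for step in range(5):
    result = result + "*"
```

Repeat '*' 5 times
`result` takes the values: "" → "*" → "**" → "***" → "****" → "*****"

Answer: "*****"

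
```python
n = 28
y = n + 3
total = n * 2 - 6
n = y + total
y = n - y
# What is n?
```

Trace:
`n = 28` → n = 28
`y = n + 3` → y = 31
`total = n * 2 - 6` → total = 50
`n = y + total` → n = 81
`y = n - y` → y = 50
So n = 81

Answer: 81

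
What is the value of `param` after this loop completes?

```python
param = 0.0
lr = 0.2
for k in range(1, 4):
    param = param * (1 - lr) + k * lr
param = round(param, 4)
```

Moving average with lr=0.2
`param` takes the values: 0.0 → 0.2 → 0.56 → 1.048

Answer: 1.048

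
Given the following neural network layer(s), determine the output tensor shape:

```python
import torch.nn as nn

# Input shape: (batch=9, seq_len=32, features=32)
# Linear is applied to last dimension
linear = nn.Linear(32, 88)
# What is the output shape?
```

Input: (9, 32, 32) -> Output: (9, 32, 88)

Answer: (9, 32, 88)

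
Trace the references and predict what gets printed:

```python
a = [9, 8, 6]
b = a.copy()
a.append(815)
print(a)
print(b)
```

Key concept: list.copy() creates independent copy.
Step by step:
`a = [9, 8, 6]` → a = [9, 8, 6]
`b = a.copy()` → b = [9, 8, 6]
`a.append(815)` → a = [9, 8, 6, 815]
`print(a)` → prints [9, 8, 6, 815]
`print(b)` → prints [9, 8, 6]

Answer:
[9, 8, 6, 815]
[9, 8, 6]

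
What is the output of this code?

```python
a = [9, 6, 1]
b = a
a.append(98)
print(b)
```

Key concept: basic list aliasing.
Step by step:
`a = [9, 6, 1]` → a = [9, 6, 1]
`b = a` → b = [9, 6, 1] (same object as a)
`a.append(98)` → a = [9, 6, 1, 98] (same object as b); b = [9, 6, 1, 98] (same object as a)
`print(b)` → prints [9, 6, 1, 98]

Answer: [9, 6, 1, 98]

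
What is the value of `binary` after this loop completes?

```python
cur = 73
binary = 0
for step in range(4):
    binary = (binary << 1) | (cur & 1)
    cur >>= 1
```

Reverse lowest 4 bits of 73
`binary` takes the values: 0 → 1 → 2 → 4 → 9

Answer: 9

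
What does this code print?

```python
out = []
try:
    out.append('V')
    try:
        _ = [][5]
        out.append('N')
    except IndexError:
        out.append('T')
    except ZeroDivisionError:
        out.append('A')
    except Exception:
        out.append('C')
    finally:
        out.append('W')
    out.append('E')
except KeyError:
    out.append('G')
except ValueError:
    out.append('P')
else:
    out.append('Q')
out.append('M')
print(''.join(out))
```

Execution trace: 'V' (try body) → 'T' (inner except IndexError) → 'W' (inner finally) → 'E' (try body, no exception) → 'Q' (else) → 'M' (after the try/except). Output: VTWEQM

Answer: VTWEQM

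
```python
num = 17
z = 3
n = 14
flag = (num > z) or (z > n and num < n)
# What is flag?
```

Trace:
`num = 17` → num = 17
`z = 3` → z = 3
`n = 14` → n = 14
`flag = (num > z) or (z > n and num < n)` → flag = True
So flag = True

Answer: True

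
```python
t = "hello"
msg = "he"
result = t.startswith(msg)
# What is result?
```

Trace:
`t = "hello"` → t = 'hello'
`msg = "he"` → msg = 'he'
`result = t.startswith(msg)` → result = True
So result = True

Answer: True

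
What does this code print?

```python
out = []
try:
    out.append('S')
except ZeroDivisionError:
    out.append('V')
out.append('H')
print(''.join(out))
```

Execution trace: 'S' (try body, no exception) → 'H' (after the try/except). Output: SH

Answer: SH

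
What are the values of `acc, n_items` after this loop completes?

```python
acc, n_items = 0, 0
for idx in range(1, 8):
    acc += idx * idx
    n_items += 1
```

Sum of squares and count
`acc, n_items` takes the values: (0, 0) → (1, 0) → (1, 1) → (5, 1) → (5, 2) → (14, 2) → (14, 3) → (30, 3) → (30, 4) → (55, 4) → (55, 5) → (91, 5) → (91, 6) → (140, 6) → (140, 7)

Answer: 140, 7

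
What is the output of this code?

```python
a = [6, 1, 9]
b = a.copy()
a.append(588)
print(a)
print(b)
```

Key concept: list.copy() creates independent copy.
Step by step:
`a = [6, 1, 9]` → a = [6, 1, 9]
`b = a.copy()` → b = [6, 1, 9]
`a.append(588)` → a = [6, 1, 9, 588]
`print(a)` → prints [6, 1, 9, 588]
`print(b)` → prints [6, 1, 9]

Answer:
[6, 1, 9, 588]
[6, 1, 9]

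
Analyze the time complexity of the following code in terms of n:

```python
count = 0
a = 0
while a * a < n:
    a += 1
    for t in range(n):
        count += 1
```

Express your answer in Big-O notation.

Each loop level contributes: √n × n. Multiplying the contributions gives O(n√n).

Answer: O(n√n)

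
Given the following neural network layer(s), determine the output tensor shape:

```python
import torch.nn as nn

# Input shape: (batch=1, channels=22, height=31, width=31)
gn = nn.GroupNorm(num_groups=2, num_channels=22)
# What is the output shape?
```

Input: (1, 22, 31, 31) -> Output: (1, 22, 31, 31)

Answer: (1, 22, 31, 31)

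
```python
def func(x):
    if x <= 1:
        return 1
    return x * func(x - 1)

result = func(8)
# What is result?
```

func(8) = 8 * 7 * 6 * 5 * 4 * 3 * 2 * 1 = 40320

Answer: 40320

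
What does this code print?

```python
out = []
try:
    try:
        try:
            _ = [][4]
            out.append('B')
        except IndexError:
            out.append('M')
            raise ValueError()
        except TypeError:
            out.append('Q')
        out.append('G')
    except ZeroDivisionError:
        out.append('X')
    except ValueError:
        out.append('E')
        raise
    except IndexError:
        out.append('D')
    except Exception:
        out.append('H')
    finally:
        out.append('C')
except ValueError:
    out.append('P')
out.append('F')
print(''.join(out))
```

Execution trace: 'M' (inner except IndexError) → 'E' (except ValueError) → 'C' (finally) → 'P' (outer except ValueError) → 'F' (after the try/except). Output: MECPF

Answer: MECPF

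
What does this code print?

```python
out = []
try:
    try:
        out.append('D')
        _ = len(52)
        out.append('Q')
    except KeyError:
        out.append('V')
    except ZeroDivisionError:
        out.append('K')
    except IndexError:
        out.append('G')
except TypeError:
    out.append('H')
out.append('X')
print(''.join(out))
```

Execution trace: 'D' (try body) → 'H' (outer except TypeError) → 'X' (after the try/except). Output: DHX

Answer: DHX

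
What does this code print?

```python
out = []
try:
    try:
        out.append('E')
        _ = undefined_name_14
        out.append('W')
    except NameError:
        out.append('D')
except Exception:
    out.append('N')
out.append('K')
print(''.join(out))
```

Execution trace: 'E' (inner try body) → 'D' (inner except NameError) → 'K' (after the try/except). Output: EDK

Answer: EDK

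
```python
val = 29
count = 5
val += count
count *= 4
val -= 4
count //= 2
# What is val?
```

Trace:
`val = 29` → val = 29
`count = 5` → count = 5
`val += count` → val = 34
`count *= 4` → count = 20
`val -= 4` → val = 30
`count //= 2` → count = 10
So val = 30

Answer: 30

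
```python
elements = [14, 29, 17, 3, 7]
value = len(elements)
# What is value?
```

Trace:
`elements = [14, 29, 17, 3, 7]` → elements = [14, 29, 17, 3, 7]
`value = len(elements)` → value = 5
So value = 5

Answer: 5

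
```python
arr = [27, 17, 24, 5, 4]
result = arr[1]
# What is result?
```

Trace:
`arr = [27, 17, 24, 5, 4]` → arr = [27, 17, 24, 5, 4]
`result = arr[1]` → result = 17
So result = 17

Answer: 17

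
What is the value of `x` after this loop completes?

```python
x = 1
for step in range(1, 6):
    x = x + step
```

Start at 1, add 1 through 5
`x` takes the values: 1 → 2 → 4 → 7 → 11 → 16

Answer: 16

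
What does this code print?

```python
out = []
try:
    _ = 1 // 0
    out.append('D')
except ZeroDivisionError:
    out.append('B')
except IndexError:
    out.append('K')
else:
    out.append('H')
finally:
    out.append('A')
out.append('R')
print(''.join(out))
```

Execution trace: 'B' (except ZeroDivisionError) → 'A' (finally) → 'R' (after the try/except). Output: BAR

Answer: BAR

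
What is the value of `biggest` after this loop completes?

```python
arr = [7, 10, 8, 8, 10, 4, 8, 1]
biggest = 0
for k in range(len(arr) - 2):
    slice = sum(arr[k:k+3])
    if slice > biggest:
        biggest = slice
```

Max sum of 3-element window in [7, 10, 8, 8, 10, 4, 8, 1]
`biggest` takes the values: 0 → 25 → 26

Answer: 26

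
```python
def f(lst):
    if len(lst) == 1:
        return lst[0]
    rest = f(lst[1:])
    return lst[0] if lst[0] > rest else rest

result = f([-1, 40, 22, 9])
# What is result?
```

Recursive max over [-1, 40, 22, 9] = 40

Answer: 40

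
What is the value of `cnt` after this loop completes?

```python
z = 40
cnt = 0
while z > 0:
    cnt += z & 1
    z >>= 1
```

Count set bits in 40 (binary: 0b101000)
`cnt` takes the values: 0 → 1 → 2

Answer: 2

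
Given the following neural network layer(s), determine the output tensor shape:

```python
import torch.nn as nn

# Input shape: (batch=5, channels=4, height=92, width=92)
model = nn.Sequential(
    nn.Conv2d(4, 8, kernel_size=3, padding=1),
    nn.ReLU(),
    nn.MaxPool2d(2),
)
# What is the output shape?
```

Input: (5, 4, 92, 92) -> after Conv2d: (5, 8, 92, 92) -> after ReLU: (5, 8, 92, 92) -> Output: (5, 8, 46, 46)

Answer: (5, 8, 46, 46)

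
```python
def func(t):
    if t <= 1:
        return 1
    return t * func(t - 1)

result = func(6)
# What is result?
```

func(6) = 6 * 5 * 4 * 3 * 2 * 1 = 720

Answer: 720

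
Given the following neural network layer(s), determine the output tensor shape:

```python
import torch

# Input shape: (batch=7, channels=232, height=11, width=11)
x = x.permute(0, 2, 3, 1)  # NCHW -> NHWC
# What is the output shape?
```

Input: (7, 232, 11, 11) -> Output: (7, 11, 11, 232)

Answer: (7, 11, 11, 232)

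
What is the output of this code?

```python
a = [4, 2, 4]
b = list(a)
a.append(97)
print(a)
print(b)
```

Key concept: list() constructor creates copy.
Step by step:
`a = [4, 2, 4]` → a = [4, 2, 4]
`b = list(a)` → b = [4, 2, 4]
`a.append(97)` → a = [4, 2, 4, 97]
`print(a)` → prints [4, 2, 4, 97]
`print(b)` → prints [4, 2, 4]

Answer:
[4, 2, 4, 97]
[4, 2, 4]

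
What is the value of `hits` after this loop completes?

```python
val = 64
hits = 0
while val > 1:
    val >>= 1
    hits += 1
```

Count right shifts until 1
`hits` takes the values: 0 → 1 → 2 → 3 → 4 → 5 → 6

Answer: 6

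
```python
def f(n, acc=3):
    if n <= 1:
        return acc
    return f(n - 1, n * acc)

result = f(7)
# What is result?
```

Accumulator trace (n, acc): (7, 3) -> (6, 21) -> (5, 126) -> (4, 630) -> (3, 2520) -> (2, 7560) -> (1, 15120) -> return 15120

Answer: 15120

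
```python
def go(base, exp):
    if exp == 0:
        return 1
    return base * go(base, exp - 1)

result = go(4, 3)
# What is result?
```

go(4, 3) = 4 * 4 * 4 = 64

Answer: 64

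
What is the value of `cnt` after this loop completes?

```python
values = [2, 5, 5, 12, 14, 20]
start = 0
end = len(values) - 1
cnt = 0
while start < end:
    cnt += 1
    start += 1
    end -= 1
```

Iterations until pointers meet (list length 6)
`cnt` takes the values: 0 → 1 → 2 → 3

Answer: 3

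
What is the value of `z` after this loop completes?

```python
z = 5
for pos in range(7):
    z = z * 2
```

Multiply by 2, 7 times: 5 * 2^7 = 640
`z` takes the values: 5 → 10 → 20 → 40 → 80 → 160 → 320 → 640

Answer: 640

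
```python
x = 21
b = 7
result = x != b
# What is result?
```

Trace:
`x = 21` → x = 21
`b = 7` → b = 7
`result = x != b` → result = True
So result = True

Answer: True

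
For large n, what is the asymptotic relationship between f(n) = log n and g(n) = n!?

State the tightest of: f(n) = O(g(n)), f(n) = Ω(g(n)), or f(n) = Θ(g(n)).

log n vs n!: f(n) = O(g(n)) but not Ω(g(n)) — n! grows strictly faster than log n.

Answer: f(n) = O(g(n)) but not Ω(g(n)) — n! grows strictly faster than log n.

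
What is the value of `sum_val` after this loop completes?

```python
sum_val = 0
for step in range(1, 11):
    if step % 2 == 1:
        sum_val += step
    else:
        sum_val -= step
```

Add odd, subtract even
`sum_val` takes the values: 0 → 1 → -1 → 2 → -2 → 3 → -3 → 4 → -4 → 5 → -5

Answer: -5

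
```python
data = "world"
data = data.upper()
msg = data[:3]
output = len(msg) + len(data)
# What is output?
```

Trace:
`data = "world"` → data = 'world'
`data = data.upper()` → data = 'WORLD'
`msg = data[:3]` → msg = 'WOR'
`output = len(msg) + len(data)` → output = 8
So output = 8

Answer: 8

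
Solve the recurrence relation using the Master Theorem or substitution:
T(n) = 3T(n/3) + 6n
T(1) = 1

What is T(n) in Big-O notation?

By Master Theorem: a=3, b=3, f(n)=6n. Since log_3(3) = 1 and f(n) = Θ(n^1), Case 2 applies. T(n) = O(n log n).

Answer: O(n log n)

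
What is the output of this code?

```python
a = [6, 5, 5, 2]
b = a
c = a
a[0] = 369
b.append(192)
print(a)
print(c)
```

Key concept: multiple aliases.
Step by step:
`a = [6, 5, 5, 2]` → a = [6, 5, 5, 2]
`b = a` → b = [6, 5, 5, 2] (same object as a)
`c = a` → c = [6, 5, 5, 2] (same object as a, b)
`a[0] = 369` → a = [369, 5, 5, 2] (same object as b, c); b = [369, 5, 5, 2] (same object as a, c); c = [369, 5, 5, 2] (same object as a, b)
`b.append(192)` → a = [369, 5, 5, 2, 192] (same object as b, c); b = [369, 5, 5, 2, 192] (same object as a, c); c = [369, 5, 5, 2, 192] (same object as a, b)
`print(a)` → prints [369, 5, 5, 2, 192]
`print(c)` → prints [369, 5, 5, 2, 192]

Answer:
[369, 5, 5, 2, 192]
[369, 5, 5, 2, 192]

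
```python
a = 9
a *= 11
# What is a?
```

Trace:
`a = 9` → a = 9
`a *= 11` → a = 99
So a = 99

Answer: 99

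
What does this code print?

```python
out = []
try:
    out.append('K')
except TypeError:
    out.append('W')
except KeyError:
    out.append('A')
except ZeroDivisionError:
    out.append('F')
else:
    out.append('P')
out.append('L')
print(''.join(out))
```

Execution trace: 'K' (try body, no exception) → 'P' (else) → 'L' (after the try/except). Output: KPL

Answer: KPL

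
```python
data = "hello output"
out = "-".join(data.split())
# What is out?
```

Trace:
`data = "hello output"` → data = 'hello output'
`out = "-".join(data.split())` → out = 'hello-output'
So out = 'hello-output'

Answer: 'hello-output'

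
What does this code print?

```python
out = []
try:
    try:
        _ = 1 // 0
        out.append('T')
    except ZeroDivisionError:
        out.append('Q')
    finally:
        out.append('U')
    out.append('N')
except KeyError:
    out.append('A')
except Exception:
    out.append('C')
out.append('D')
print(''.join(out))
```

Execution trace: 'Q' (inner except ZeroDivisionError) → 'U' (inner finally) → 'N' (try body, no exception) → 'D' (after the try/except). Output: QUND

Answer: QUND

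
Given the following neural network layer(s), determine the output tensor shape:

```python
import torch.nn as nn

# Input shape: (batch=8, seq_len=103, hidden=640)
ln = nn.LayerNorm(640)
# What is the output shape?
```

Input: (8, 103, 640) -> Output: (8, 103, 640)

Answer: (8, 103, 640)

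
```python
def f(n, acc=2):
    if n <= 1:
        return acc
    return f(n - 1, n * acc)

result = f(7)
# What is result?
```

Accumulator trace (n, acc): (7, 2) -> (6, 14) -> (5, 84) -> (4, 420) -> (3, 1680) -> (2, 5040) -> (1, 10080) -> return 10080

Answer: 10080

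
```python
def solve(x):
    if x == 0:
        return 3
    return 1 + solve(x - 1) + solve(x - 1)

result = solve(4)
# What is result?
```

solve(x) = 1 + 2·solve(x-1), solve(0)=3. Closed form: (3+1)·2^4 - 1 = 63.

Answer: 63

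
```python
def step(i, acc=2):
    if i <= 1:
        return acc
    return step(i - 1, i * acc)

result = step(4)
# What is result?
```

Accumulator trace (n, acc): (4, 2) -> (3, 8) -> (2, 24) -> (1, 48) -> return 48

Answer: 48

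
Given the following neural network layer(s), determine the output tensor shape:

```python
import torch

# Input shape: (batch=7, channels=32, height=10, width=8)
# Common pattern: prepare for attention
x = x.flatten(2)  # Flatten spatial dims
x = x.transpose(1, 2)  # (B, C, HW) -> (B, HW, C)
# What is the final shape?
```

Input: (7, 32, 10, 8) -> after flatten(2): (7, 32, 80) -> Output: (7, 80, 32)

Answer: (7, 80, 32)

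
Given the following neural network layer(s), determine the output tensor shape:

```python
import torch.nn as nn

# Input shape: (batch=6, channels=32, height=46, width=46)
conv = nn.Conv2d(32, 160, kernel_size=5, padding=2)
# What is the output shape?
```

Input: (6, 32, 46, 46) -> Output: (6, 160, 46, 46)

Answer: (6, 160, 46, 46)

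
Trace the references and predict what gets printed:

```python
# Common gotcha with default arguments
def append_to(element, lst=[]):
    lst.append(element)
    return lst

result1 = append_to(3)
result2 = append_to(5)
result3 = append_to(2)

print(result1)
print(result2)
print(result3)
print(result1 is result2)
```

Key concept: mutable default argument gotcha.
Step by step:
`result1 = append_to(3)` → result1 = [3]
`result2 = append_to(5)` → result1 = [3, 5] (same object as result2); result2 = [3, 5] (same object as result1)
`result3 = append_to(2)` → result1 = [3, 5, 2] (same object as result2, result3); result2 = [3, 5, 2] (same object as result1, result3); result3 = [3, 5, 2] (same object as result1, result2)
`print(result1)` → prints [3, 5, 2]
`print(result2)` → prints [3, 5, 2]
`print(result3)` → prints [3, 5, 2]
`print(result1 is result2)` → prints True

Answer:
[3, 5, 2]
[3, 5, 2]
[3, 5, 2]
True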